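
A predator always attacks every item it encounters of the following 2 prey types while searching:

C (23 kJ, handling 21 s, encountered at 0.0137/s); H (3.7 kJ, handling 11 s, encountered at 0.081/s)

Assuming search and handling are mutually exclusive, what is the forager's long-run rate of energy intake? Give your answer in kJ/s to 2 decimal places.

R = Σλ_iE_i / (1 + Σλ_ih_i)
Numerator: 0.0137×23 + 0.081×3.7 = 0.6148
Denominator: 1 + 0.0137×21 + 0.081×11 = 2.179
R = 0.6148/2.179 = 0.2822 kJ/s

0.28 kJ/s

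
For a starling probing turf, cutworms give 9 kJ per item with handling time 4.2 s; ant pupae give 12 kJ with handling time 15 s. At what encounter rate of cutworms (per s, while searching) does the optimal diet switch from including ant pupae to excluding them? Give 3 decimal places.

0.142 per s

The zero-one rule: include ant pupae iff E₂/h₂ > λE₁/(1+λh₁). Equality gives the switch point.
λE₁h₂ = E₂ + λE₂h₁ ⇒ λ = E₂/(E₁h₂ − E₂h₁) = 12/(135 − 50.4) = 0.1418 per s.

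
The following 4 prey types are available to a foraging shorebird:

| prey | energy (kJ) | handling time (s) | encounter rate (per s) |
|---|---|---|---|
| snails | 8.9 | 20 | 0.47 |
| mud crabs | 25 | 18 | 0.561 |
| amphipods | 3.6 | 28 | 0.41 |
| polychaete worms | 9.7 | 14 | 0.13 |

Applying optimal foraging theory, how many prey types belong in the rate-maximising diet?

1

Profitabilities (E/h, kJ/s): mud crabs 1.39, polychaete worms 0.693, snails 0.445, amphipods 0.129. Add prey in this order while the next type's profitability exceeds the intake rate on those already taken.
Rate on top 1: 1.264. polychaete worms: 0.693 < 1.264 → exclude; stop.
Optimal diet: mud crabs — 1 of 4 types.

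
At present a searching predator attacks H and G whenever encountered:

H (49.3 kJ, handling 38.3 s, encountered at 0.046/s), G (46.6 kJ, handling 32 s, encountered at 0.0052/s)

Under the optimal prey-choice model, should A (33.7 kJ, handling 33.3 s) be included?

Yes

Current rate: (0.046×49.3 + 0.0052×46.6)/(1 + 0.046×38.3 + 0.0052×32) = 0.8572 kJ/s.
A: E/h = 33.7/33.3 = 1.012 kJ/s.
1.012 > 0.8572, so adding A raises the average — include it.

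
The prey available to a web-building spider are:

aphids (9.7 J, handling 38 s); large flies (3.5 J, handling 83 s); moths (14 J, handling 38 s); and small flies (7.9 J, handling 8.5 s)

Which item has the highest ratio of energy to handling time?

In descending order of E/h:
small flies: 7.9/8.5 = 0.929 J/s
moths: 14/38 = 0.368 J/s
aphids: 9.7/38 = 0.255 J/s
large flies: 3.5/83 = 0.0422 J/s

small flies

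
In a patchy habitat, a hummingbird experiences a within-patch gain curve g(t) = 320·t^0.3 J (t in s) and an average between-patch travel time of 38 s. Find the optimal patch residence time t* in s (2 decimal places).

16.29 s

Optimal t* satisfies g'(t*) = g(t*)/(T + t*).
g'(t) = 0.3·320·t^-0.7. Setting 0.3·320·t^-0.7 = 320·t^0.3/(38+t) gives 0.3(38+t) = t, so 0.70·t = 0.3×38.
t* = 0.3×38/0.70 = 16.29 s.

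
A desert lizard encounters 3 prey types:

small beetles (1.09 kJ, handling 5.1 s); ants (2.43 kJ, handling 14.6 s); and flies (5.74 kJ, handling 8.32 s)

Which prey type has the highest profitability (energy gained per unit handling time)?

flies

In descending order of E/h:
flies: 5.74/8.32 = 0.69 kJ/s
small beetles: 1.09/5.1 = 0.214 kJ/s
ants: 2.43/14.6 = 0.166 kJ/s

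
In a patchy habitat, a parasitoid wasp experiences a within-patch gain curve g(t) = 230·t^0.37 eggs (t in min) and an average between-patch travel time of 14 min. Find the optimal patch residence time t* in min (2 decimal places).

8.22 min

Optimal t* satisfies g'(t*) = g(t*)/(T + t*).
g'(t) = 0.37·230·t^-0.63. Setting 0.37·230·t^-0.63 = 230·t^0.37/(14+t) gives 0.37(14+t) = t, so 0.63·t = 0.37×14.
t* = 0.37×14/0.63 = 8.222 min.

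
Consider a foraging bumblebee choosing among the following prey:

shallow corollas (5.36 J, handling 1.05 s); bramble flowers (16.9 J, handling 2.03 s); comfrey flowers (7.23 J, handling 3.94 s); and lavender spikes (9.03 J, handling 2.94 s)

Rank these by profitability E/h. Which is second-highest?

Profitability E/h (J/s): shallow corollas = 5.36/1.05 = 5.1, bramble flowers = 16.9/2.03 = 8.33, comfrey flowers = 7.23/3.94 = 1.84, lavender spikes = 9.03/2.94 = 3.07.
Ranked: bramble flowers > shallow corollas > lavender spikes > comfrey flowers.

shallow corollas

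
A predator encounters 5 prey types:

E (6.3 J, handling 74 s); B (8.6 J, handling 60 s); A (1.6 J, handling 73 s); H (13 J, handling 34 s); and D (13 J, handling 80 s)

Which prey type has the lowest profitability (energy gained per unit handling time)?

A

Profitability E/h (J/s): E = 6.3/74 = 0.0851, B = 8.6/60 = 0.143, A = 1.6/73 = 0.0219, H = 13/34 = 0.382, D = 13/80 = 0.163.
Ranked: H > D > B > E > A.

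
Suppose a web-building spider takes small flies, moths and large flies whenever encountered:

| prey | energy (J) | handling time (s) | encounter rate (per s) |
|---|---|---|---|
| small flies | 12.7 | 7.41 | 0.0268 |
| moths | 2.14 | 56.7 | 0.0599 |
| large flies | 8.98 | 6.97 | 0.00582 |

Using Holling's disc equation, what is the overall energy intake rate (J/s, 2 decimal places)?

Energy encountered per unit search time: 0.0268×12.7 + 0.0599×2.14 + 0.00582×8.98 = 0.5208 J/s.
Handling time per unit search time: 0.0268×7.41 + 0.0599×56.7 + 0.00582×6.97 = 3.635.
Rate = 0.5208/(1 + 3.635) = 0.1124 J/s.

0.11 J/s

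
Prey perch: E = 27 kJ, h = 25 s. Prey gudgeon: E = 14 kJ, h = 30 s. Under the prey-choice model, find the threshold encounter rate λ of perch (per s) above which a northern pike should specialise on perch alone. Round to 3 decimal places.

0.030 per s

At the threshold, the rate on perch alone equals the profitability of gudgeon: λ·27/(1 + λ·25) = 14/30 = 0.4667.
Rearranging, λ(27 − 0.4667×25) = 0.4667, so λ = 0.4667/15.33 = 0.03043 per s.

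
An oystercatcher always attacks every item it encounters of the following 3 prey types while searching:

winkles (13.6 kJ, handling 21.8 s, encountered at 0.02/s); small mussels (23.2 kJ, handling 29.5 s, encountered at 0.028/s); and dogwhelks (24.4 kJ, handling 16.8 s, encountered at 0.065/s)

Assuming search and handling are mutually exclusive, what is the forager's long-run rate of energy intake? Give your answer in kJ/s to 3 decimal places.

R = (0.02×13.6 + 0.028×23.2 + 0.065×24.4) / (1 + 0.02×21.8 + 0.028×29.5 + 0.065×16.8) = 2.508/3.354 = 0.7476 kJ/s.

0.748 kJ/s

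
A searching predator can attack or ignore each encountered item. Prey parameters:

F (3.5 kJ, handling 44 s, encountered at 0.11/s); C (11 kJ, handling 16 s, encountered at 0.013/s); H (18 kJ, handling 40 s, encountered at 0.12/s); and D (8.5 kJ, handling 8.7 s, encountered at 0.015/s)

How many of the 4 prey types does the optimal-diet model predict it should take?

Rank by E/h (kJ/s): D 0.977, C 0.688, H 0.45, F 0.0795. Include each in turn until the next type's E/h falls below the running intake rate.
Rate on top 1: 0.1128. C: 0.688 > 0.1128 → include.
Rate on top 2: 0.2021. H: 0.45 > 0.2021 → include.
Rate on top 3: 0.3959. F: 0.0795 < 0.3959 → exclude; stop.
Optimal diet: D, C, H — 3 of 4 types.

3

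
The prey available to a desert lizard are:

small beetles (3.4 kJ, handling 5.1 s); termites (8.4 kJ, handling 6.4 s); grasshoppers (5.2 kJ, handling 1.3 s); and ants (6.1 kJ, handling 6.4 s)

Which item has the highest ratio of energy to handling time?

Profitability E/h (kJ/s): small beetles = 3.4/5.1 = 0.667, termites = 8.4/6.4 = 1.31, grasshoppers = 5.2/1.3 = 4, ants = 6.1/6.4 = 0.953.
Ranked: grasshoppers > termites > ants > small beetles.

grasshoppers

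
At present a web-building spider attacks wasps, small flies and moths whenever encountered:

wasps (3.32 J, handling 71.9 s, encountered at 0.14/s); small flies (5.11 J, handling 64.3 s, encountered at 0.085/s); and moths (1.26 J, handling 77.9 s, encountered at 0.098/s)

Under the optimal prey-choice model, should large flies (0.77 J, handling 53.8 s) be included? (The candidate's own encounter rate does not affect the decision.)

Current rate: (0.14×3.32 + 0.085×5.11 + 0.098×1.26)/(1 + 0.14×71.9 + 0.085×64.3 + 0.098×77.9) = 0.04232 J/s.
large flies: E/h = 0.77/53.8 = 0.01431 J/s.
Since 0.01431 < R, time spent handling large flies is better spent searching.

No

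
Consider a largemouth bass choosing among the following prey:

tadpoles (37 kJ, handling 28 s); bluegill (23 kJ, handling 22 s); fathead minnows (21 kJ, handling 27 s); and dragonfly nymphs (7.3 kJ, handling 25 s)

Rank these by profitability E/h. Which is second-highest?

Profitability E/h (kJ/s): tadpoles = 37/28 = 1.32, bluegill = 23/22 = 1.05, fathead minnows = 21/27 = 0.778, dragonfly nymphs = 7.3/25 = 0.292.
Ranked: tadpoles > bluegill > fathead minnows > dragonfly nymphs.

bluegill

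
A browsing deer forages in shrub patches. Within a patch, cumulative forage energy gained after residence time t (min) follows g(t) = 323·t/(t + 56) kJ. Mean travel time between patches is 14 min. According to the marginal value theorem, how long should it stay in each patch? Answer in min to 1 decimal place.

Maximise g(t)/(T+t): set derivative to zero → g'(t)(T+t) = g(t).
g'(t) = 323·56/(t + 56)². Setting 323·56/(t+56)² = 323t/[(t+56)(14+t)] gives 56(14+t) = t(t+56), so t² = 56×14 = 784.
t* = √784 = 28 min.

28.0 min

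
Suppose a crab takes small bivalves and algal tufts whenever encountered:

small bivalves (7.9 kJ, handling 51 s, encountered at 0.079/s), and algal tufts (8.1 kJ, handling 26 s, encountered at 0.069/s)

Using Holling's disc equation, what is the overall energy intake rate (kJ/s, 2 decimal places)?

0.17 kJ/s

Energy encountered per unit search time: 0.079×7.9 + 0.069×8.1 = 1.183 kJ/s.
Handling time per unit search time: 0.079×51 + 0.069×26 = 5.823.
Rate = 1.183/(1 + 5.823) = 0.1734 kJ/s.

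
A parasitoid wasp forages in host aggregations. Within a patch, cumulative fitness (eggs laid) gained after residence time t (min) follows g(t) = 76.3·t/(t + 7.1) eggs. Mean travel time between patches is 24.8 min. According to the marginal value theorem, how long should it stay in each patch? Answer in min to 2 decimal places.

13.27 min

Optimal t* satisfies g'(t*) = g(t*)/(T + t*).
g'(t) = 76.3·7.1/(t + 7.1)². Setting 76.3·7.1/(t+7.1)² = 76.3t/[(t+7.1)(24.8+t)] gives 7.1(24.8+t) = t(t+7.1), so t² = 7.1×24.8 = 176.1.
t* = √176.1 = 13.27 min.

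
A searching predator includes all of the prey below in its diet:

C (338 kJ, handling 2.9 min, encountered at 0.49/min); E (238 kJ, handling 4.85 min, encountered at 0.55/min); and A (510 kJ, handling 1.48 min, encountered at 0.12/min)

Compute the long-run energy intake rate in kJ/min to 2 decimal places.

67.93 kJ/min

R = Σλ_iE_i / (1 + Σλ_ih_i)
Numerator: 0.49×338 + 0.55×238 + 0.12×510 = 357.7
Denominator: 1 + 0.49×2.9 + 0.55×4.85 + 0.12×1.48 = 5.266
R = 357.7/5.266 = 67.93 kJ/min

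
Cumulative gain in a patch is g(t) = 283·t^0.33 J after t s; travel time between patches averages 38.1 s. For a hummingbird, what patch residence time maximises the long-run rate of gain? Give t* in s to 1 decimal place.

By the marginal value theorem, leave when the instantaneous gain rate g'(t) equals the habitat-wide average g(t)/(T + t).
g'(t) = 0.33·283·t^-0.67. Setting 0.33·283·t^-0.67 = 283·t^0.33/(38.1+t) gives 0.33(38.1+t) = t, so 0.67·t = 0.33×38.1.
t* = 0.33×38.1/0.67 = 18.77 s.

18.8 s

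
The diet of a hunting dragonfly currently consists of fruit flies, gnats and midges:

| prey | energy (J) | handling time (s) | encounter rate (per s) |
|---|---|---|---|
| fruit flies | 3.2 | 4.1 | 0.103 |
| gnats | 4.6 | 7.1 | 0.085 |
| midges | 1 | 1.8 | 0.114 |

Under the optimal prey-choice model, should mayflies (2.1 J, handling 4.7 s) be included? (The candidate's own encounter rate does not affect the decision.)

On fruit flies, gnats and midges alone, R = ΣλE/(1+Σλh) = 0.8346/2.231 = 0.3741 J/s.
Profitability of mayflies: 2.1/4.7 = 0.4468 J/s.
Since 0.4468 > R, including mayflies increases the long-run rate.

Yes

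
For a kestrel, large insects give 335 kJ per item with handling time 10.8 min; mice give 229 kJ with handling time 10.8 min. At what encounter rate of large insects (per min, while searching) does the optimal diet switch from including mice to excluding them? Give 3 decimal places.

The zero-one rule: include mice iff E₂/h₂ > λE₁/(1+λh₁). Equality gives the switch point.
λE₁h₂ = E₂ + λE₂h₁ ⇒ λ = E₂/(E₁h₂ − E₂h₁) = 229/(3618 − 2473) = 0.2 per min.

0.200 per min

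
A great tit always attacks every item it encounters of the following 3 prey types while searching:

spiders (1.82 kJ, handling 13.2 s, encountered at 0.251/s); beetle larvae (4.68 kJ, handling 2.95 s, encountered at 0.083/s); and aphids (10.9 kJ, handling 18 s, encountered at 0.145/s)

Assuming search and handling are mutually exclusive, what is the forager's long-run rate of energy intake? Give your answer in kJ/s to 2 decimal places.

0.34 kJ/s

R = Σλ_iE_i / (1 + Σλ_ih_i)
Numerator: 0.251×1.82 + 0.083×4.68 + 0.145×10.9 = 2.426
Denominator: 1 + 0.251×13.2 + 0.083×2.95 + 0.145×18 = 7.168
R = 2.426/7.168 = 0.3384 kJ/s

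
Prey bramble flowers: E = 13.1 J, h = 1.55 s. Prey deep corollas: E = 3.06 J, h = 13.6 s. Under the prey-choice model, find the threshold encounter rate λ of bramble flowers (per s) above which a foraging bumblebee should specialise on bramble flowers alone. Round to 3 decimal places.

0.018 per s

Drop deep corollas once their profitability E₂/h₂ falls below the rate achievable on bramble flowers alone: E₂/h₂ = λE₁/(1 + λh₁).
Solve for λ: λE₁h₂ = E₂(1 + λh₁) → λ(E₁h₂ − E₂h₁) = E₂ → λ = E₂/(E₁h₂ − E₂h₁).
λ = 3.06/(13.1×13.6 − 3.06×1.55) = 3.06/173.4 = 0.01765 per s.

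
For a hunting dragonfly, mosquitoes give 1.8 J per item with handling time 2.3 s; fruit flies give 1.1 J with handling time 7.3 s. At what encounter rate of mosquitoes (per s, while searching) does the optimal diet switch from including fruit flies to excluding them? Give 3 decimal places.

0.104 per s

At the threshold, the rate on mosquitoes alone equals the profitability of fruit flies: λ·1.8/(1 + λ·2.3) = 1.1/7.3 = 0.1507.
Rearranging, λ(1.8 − 0.1507×2.3) = 0.1507, so λ = 0.1507/1.453 = 0.1037 per s.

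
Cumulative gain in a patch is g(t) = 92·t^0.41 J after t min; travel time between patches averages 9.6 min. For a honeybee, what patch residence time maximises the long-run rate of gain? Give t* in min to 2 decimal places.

6.67 min

By the marginal value theorem, leave when the instantaneous gain rate g'(t) equals the habitat-wide average g(t)/(T + t).
g'(t) = 0.41·92·t^-0.59. Setting 0.41·92·t^-0.59 = 92·t^0.41/(9.6+t) gives 0.41(9.6+t) = t, so 0.59·t = 0.41×9.6.
t* = 0.41×9.6/0.59 = 6.671 min.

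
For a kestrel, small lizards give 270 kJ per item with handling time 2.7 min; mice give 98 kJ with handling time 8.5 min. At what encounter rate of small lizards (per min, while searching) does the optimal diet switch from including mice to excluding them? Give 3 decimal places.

The zero-one rule: include mice iff E₂/h₂ > λE₁/(1+λh₁). Equality gives the switch point.
λE₁h₂ = E₂ + λE₂h₁ ⇒ λ = E₂/(E₁h₂ − E₂h₁) = 98/(2295 − 264.6) = 0.04827 per min.

0.048 per min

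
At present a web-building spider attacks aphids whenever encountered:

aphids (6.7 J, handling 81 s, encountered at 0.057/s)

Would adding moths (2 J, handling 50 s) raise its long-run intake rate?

No

Current rate: (0.057×6.7)/(1 + 0.057×81) = 0.06799 J/s.
moths: E/h = 2/50 = 0.04 J/s.
0.04 < 0.06799, so adding moths would lower the average — exclude it.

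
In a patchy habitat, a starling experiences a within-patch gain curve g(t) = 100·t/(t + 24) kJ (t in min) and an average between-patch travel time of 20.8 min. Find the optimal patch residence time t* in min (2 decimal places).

By the marginal value theorem, leave when the instantaneous gain rate g'(t) equals the habitat-wide average g(t)/(T + t).
g'(t) = 100·24/(t + 24)². Setting 100·24/(t+24)² = 100t/[(t+24)(20.8+t)] gives 24(20.8+t) = t(t+24), so t² = 24×20.8 = 499.2.
t* = √499.2 = 22.34 min.

22.34 min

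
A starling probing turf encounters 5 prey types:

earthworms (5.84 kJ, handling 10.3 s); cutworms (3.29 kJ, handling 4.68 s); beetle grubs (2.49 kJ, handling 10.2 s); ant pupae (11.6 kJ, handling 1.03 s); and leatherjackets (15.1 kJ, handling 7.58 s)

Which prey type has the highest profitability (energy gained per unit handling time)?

ant pupae

In descending order of E/h:
ant pupae: 11.6/1.03 = 11.3 kJ/s
leatherjackets: 15.1/7.58 = 1.99 kJ/s
cutworms: 3.29/4.68 = 0.703 kJ/s
earthworms: 5.84/10.3 = 0.567 kJ/s
beetle grubs: 2.49/10.2 = 0.244 kJ/s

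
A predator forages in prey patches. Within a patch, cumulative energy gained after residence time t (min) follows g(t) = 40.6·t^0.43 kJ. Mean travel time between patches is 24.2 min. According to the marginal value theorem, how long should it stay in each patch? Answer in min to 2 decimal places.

Maximise g(t)/(T+t): set derivative to zero → g'(t)(T+t) = g(t).
g'(t) = 0.43·40.6·t^-0.57. Setting 0.43·40.6·t^-0.57 = 40.6·t^0.43/(24.2+t) gives 0.43(24.2+t) = t, so 0.57·t = 0.43×24.2.
t* = 0.43×24.2/0.57 = 18.26 min.

18.26 min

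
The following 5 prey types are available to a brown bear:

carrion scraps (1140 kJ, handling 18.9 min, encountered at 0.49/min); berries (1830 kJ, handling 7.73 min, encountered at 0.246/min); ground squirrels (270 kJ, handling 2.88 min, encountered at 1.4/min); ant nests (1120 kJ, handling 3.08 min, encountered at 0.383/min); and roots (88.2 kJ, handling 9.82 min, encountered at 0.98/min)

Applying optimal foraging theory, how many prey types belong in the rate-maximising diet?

2

Profitabilities (E/h, kJ/min): ant nests 364, berries 237, ground squirrels 93.8, carrion scraps 60.3, roots 8.98. Add prey in this order while the next type's profitability exceeds the intake rate on those already taken.
Rate on top 1: 196.8. berries: 237 > 196.8 → include.
Rate on top 2: 215.4. ground squirrels: 93.8 < 215.4 → exclude; stop.
Optimal diet: ant nests, berries — 2 of 5 types.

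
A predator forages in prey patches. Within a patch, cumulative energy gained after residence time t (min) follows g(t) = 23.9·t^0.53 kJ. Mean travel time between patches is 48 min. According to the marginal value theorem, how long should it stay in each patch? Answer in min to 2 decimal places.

Optimal t* satisfies g'(t*) = g(t*)/(T + t*).
g'(t) = 0.53·23.9·t^-0.47. Setting 0.53·23.9·t^-0.47 = 23.9·t^0.53/(48+t) gives 0.53(48+t) = t, so 0.47·t = 0.53×48.
t* = 0.53×48/0.47 = 54.13 min.

54.13 min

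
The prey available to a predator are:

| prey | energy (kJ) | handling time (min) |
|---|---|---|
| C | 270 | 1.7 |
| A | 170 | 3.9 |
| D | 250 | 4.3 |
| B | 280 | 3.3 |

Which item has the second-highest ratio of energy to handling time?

In descending order of E/h:
C: 270/1.7 = 159 kJ/min
B: 280/3.3 = 84.8 kJ/min
D: 250/4.3 = 58.1 kJ/min
A: 170/3.9 = 43.6 kJ/min

B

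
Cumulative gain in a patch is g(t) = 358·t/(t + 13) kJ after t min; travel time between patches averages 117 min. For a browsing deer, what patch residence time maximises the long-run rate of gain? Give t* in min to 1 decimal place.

39.0 min

By the marginal value theorem, leave when the instantaneous gain rate g'(t) equals the habitat-wide average g(t)/(T + t).
g'(t) = 358·13/(t + 13)². Setting 358·13/(t+13)² = 358t/[(t+13)(117+t)] gives 13(117+t) = t(t+13), so t² = 13×117 = 1521.
t* = √1521 = 39 min.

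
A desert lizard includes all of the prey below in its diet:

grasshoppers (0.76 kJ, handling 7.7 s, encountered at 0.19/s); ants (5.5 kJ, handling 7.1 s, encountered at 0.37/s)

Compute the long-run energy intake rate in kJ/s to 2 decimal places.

0.43 kJ/s

Energy encountered per unit search time: 0.19×0.76 + 0.37×5.5 = 2.179 kJ/s.
Handling time per unit search time: 0.19×7.7 + 0.37×7.1 = 4.09.
Rate = 2.179/(1 + 4.09) = 0.4282 kJ/s.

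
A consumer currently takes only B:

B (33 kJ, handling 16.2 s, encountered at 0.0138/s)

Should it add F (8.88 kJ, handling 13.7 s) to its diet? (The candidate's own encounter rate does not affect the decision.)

Yes

Intake rate on the current diet: R = (0.0138×33) / (1 + 0.0138×16.2) = 0.4554/1.224 = 0.3722 kJ/s.
F: E/h = 8.88/13.7 = 0.6482 kJ/s.
Since 0.6482 > R, including F increases the long-run rate.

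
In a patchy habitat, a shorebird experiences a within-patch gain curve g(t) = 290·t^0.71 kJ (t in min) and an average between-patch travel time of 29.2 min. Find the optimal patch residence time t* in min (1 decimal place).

71.5 min

By the marginal value theorem, leave when the instantaneous gain rate g'(t) equals the habitat-wide average g(t)/(T + t).
g'(t) = 0.71·290·t^-0.29. Setting 0.71·290·t^-0.29 = 290·t^0.71/(29.2+t) gives 0.71(29.2+t) = t, so 0.29·t = 0.71×29.2.
t* = 0.71×29.2/0.29 = 71.49 min.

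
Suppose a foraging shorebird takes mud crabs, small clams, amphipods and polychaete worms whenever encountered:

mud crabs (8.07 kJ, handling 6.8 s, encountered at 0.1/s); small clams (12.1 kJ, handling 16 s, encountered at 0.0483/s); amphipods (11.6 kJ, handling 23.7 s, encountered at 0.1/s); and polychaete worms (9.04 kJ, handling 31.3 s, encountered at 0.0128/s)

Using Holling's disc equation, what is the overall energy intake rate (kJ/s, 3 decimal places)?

0.511 kJ/s

Energy encountered per unit search time: 0.1×8.07 + 0.0483×12.1 + 0.1×11.6 + 0.0128×9.04 = 2.667 kJ/s.
Handling time per unit search time: 0.1×6.8 + 0.0483×16 + 0.1×23.7 + 0.0128×31.3 = 4.223.
Rate = 2.667/(1 + 4.223) = 0.5106 kJ/s.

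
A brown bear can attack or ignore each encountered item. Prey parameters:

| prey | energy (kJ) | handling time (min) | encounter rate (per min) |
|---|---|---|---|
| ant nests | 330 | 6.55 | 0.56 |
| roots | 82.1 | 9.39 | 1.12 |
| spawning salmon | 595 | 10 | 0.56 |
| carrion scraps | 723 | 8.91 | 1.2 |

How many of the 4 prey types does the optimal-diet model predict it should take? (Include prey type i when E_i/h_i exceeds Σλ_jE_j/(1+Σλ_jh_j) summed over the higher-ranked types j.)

Profitabilities (E/h, kJ/min): carrion scraps 81.1, spawning salmon 59.5, ant nests 50.4, roots 8.74. Add prey in this order while the next type's profitability exceeds the intake rate on those already taken.
Rate on top 1: 74.2. spawning salmon: 59.5 < 74.2 → exclude; stop.
Optimal diet: carrion scraps — 1 of 4 types.

1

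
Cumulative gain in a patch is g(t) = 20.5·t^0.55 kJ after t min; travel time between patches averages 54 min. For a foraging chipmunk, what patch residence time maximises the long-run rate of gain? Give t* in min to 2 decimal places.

66.00 min

Optimal t* satisfies g'(t*) = g(t*)/(T + t*).
g'(t) = 0.55·20.5·t^-0.45. Setting 0.55·20.5·t^-0.45 = 20.5·t^0.55/(54+t) gives 0.55(54+t) = t, so 0.45·t = 0.55×54.
t* = 0.55×54/0.45 = 66 min.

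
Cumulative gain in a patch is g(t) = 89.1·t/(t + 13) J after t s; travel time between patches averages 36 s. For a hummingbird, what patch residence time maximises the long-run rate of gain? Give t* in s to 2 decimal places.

21.63 s

By the marginal value theorem, leave when the instantaneous gain rate g'(t) equals the habitat-wide average g(t)/(T + t).
g'(t) = 89.1·13/(t + 13)². Setting 89.1·13/(t+13)² = 89.1t/[(t+13)(36+t)] gives 13(36+t) = t(t+13), so t² = 13×36 = 468.
t* = √468 = 21.63 s.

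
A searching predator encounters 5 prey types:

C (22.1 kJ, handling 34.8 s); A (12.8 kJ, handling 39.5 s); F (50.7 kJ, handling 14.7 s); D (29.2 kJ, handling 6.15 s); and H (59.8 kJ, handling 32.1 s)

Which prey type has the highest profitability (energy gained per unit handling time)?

Profitability E/h (kJ/s): C = 22.1/34.8 = 0.635, A = 12.8/39.5 = 0.324, F = 50.7/14.7 = 3.45, D = 29.2/6.15 = 4.75, H = 59.8/32.1 = 1.86.
Ranked: D > F > H > C > A.

D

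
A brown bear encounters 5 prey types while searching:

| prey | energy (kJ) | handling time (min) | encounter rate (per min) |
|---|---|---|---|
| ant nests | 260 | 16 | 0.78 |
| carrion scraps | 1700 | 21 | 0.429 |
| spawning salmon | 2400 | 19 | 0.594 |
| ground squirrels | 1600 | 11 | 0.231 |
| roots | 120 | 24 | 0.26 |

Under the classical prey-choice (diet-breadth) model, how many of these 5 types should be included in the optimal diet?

2

E/h in descending order: ground squirrels 145, spawning salmon 126, carrion scraps 81, ant nests 16.2, roots 5 kJ/min. The optimal diet is the largest prefix of this list for which every included type satisfies E_i/h_i > R on the types above it.
Rate on top 1: 104.4. spawning salmon: 126 > 104.4 → include.
Rate on top 2: 121.1. carrion scraps: 81 < 121.1 → exclude; stop.
Optimal diet: ground squirrels, spawning salmon — 2 of 5 types.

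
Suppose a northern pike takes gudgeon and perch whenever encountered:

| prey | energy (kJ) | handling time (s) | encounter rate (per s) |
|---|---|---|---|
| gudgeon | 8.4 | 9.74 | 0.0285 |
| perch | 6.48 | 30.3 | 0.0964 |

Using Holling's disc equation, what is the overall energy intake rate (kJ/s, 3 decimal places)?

0.206 kJ/s

R = (0.0285×8.4 + 0.0964×6.48) / (1 + 0.0285×9.74 + 0.0964×30.3) = 0.8641/4.199 = 0.2058 kJ/s.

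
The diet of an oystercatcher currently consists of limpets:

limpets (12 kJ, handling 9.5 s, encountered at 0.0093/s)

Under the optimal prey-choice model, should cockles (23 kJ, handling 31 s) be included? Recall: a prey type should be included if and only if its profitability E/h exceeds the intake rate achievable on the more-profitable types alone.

On limpets alone, R = ΣλE/(1+Σλh) = 0.1116/1.088 = 0.1025 kJ/s.
cockles: E/h = 23/31 = 0.7419 kJ/s.
0.7419 > 0.1025, so adding cockles raises the average — include it.

Yes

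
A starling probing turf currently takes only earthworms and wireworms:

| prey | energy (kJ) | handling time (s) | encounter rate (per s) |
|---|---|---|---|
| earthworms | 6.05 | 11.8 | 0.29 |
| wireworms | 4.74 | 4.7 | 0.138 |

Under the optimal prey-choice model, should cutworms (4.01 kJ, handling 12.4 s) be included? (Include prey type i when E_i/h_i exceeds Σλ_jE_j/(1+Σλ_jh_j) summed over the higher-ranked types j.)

No

On earthworms and wireworms alone, R = ΣλE/(1+Σλh) = 2.409/5.071 = 0.475 kJ/s.
cutworms: E/h = 4.01/12.4 = 0.3234 kJ/s.
Since 0.3234 < R, time spent handling cutworms is better spent searching.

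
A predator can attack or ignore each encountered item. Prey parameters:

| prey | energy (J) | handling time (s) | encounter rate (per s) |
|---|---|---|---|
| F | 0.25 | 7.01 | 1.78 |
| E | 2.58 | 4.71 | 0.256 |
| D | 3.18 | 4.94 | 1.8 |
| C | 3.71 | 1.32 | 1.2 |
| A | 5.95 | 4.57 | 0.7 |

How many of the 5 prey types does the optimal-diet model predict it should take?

1

E/h in descending order: C 2.81, A 1.3, D 0.644, E 0.548, F 0.0357 J/s. The optimal diet is the largest prefix of this list for which every included type satisfies E_i/h_i > R on the types above it.
Rate on top 1: 1.723. A: 1.3 < 1.723 → exclude; stop.
Optimal diet: C — 1 of 5 types.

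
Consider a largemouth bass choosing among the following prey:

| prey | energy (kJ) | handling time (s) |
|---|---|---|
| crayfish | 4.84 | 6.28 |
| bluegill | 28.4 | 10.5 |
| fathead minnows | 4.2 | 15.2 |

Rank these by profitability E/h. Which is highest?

bluegill

Profitability E/h (kJ/s): crayfish = 4.84/6.28 = 0.771, bluegill = 28.4/10.5 = 2.7, fathead minnows = 4.2/15.2 = 0.276.
Ranked: bluegill > crayfish > fathead minnows.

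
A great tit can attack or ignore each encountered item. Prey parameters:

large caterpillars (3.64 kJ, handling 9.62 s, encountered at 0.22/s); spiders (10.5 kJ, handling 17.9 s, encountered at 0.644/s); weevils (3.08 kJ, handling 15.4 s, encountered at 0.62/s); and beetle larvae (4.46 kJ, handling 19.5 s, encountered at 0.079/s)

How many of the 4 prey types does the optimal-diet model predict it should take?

Rank by E/h (kJ/s): spiders 0.587, large caterpillars 0.378, beetle larvae 0.229, weevils 0.2. Include each in turn until the next type's E/h falls below the running intake rate.
Rate on top 1: 0.5398. large caterpillars: 0.378 < 0.5398 → exclude; stop.
Optimal diet: spiders — 1 of 4 types.

1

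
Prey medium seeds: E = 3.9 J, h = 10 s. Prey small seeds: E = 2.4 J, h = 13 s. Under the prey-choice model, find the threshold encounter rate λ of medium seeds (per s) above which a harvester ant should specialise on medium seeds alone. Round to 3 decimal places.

At the threshold, the rate on medium seeds alone equals the profitability of small seeds: λ·3.9/(1 + λ·10) = 2.4/13 = 0.1846.
Rearranging, λ(3.9 − 0.1846×10) = 0.1846, so λ = 0.1846/2.054 = 0.08989 per s.

0.090 per s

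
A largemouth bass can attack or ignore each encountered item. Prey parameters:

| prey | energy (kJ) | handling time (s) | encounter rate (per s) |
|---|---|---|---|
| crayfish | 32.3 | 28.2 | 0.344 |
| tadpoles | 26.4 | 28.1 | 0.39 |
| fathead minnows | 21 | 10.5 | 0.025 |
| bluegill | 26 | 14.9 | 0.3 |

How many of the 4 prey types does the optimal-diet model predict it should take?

2

E/h in descending order: fathead minnows 2, bluegill 1.74, crayfish 1.15, tadpoles 0.94 kJ/s. The optimal diet is the largest prefix of this list for which every included type satisfies E_i/h_i > R on the types above it.
Rate on top 1: 0.4158. bluegill: 1.74 > 0.4158 → include.
Rate on top 2: 1.452. crayfish: 1.15 < 1.452 → exclude; stop.
Optimal diet: fathead minnows, bluegill — 2 of 4 types.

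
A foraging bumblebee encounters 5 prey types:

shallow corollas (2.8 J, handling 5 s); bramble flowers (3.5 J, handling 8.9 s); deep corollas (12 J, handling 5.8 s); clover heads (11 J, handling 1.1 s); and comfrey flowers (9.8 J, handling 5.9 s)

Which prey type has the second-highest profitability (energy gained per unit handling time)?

In descending order of E/h:
clover heads: 11/1.1 = 10 J/s
deep corollas: 12/5.8 = 2.07 J/s
comfrey flowers: 9.8/5.9 = 1.66 J/s
shallow corollas: 2.8/5 = 0.56 J/s
bramble flowers: 3.5/8.9 = 0.393 J/s

deep corollas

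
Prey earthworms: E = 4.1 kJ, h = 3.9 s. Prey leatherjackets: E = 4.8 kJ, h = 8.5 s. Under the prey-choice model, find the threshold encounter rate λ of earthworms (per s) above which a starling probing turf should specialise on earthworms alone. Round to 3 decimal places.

0.298 per s

The zero-one rule: include leatherjackets iff E₂/h₂ > λE₁/(1+λh₁). Equality gives the switch point.
λE₁h₂ = E₂ + λE₂h₁ ⇒ λ = E₂/(E₁h₂ − E₂h₁) = 4.8/(34.85 − 18.72) = 0.2976 per s.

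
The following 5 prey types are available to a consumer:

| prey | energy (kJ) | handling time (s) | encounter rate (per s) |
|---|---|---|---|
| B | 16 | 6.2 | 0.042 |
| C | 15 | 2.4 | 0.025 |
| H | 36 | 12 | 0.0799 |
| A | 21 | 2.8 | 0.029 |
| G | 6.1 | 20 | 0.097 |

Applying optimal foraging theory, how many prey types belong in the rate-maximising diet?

4

E/h in descending order: A 7.5, C 6.25, H 3, B 2.58, G 0.305 kJ/s. The optimal diet is the largest prefix of this list for which every included type satisfies E_i/h_i > R on the types above it.
Rate on top 1: 0.5633. C: 6.25 > 0.5633 → include.
Rate on top 2: 0.8623. H: 3 > 0.8623 → include.
Rate on top 3: 1.838. B: 2.58 > 1.838 → include.
Rate on top 4: 1.92. G: 0.305 < 1.92 → exclude; stop.
Optimal diet: A, C, H, B — 4 of 5 types.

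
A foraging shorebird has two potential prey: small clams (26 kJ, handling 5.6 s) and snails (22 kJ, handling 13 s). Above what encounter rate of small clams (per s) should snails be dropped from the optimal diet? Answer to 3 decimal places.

0.102 per s

Drop snails once their profitability E₂/h₂ falls below the rate achievable on small clams alone: E₂/h₂ = λE₁/(1 + λh₁).
Solve for λ: λE₁h₂ = E₂(1 + λh₁) → λ(E₁h₂ − E₂h₁) = E₂ → λ = E₂/(E₁h₂ − E₂h₁).
λ = 22/(26×13 − 22×5.6) = 22/214.8 = 0.1024 per s.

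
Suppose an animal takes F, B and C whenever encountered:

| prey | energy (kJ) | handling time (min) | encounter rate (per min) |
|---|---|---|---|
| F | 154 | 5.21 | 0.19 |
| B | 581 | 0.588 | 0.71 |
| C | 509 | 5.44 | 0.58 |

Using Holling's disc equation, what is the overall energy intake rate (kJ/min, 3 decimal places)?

132.491 kJ/min

R = (0.19×154 + 0.71×581 + 0.58×509) / (1 + 0.19×5.21 + 0.71×0.588 + 0.58×5.44) = 737/5.563 = 132.5 kJ/min.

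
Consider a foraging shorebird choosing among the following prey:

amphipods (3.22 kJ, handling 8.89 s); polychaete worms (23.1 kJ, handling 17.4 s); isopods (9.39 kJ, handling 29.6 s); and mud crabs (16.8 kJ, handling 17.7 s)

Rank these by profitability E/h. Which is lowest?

isopods

In descending order of E/h:
polychaete worms: 23.1/17.4 = 1.33 kJ/s
mud crabs: 16.8/17.7 = 0.949 kJ/s
amphipods: 3.22/8.89 = 0.362 kJ/s
isopods: 9.39/29.6 = 0.317 kJ/s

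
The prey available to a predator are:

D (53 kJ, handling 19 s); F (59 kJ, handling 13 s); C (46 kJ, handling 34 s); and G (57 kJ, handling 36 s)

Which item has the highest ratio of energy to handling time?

In descending order of E/h:
F: 59/13 = 4.54 kJ/s
D: 53/19 = 2.79 kJ/s
G: 57/36 = 1.58 kJ/s
C: 46/34 = 1.35 kJ/s

F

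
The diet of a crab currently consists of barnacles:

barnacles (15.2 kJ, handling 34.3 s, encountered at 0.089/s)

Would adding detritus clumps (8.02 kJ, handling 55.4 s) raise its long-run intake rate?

No

Intake rate on the current diet: R = (0.089×15.2) / (1 + 0.089×34.3) = 1.353/4.053 = 0.3338 kJ/s.
Profitability of detritus clumps: 8.02/55.4 = 0.1448 kJ/s.
0.1448 < 0.3338, so adding detritus clumps would lower the average — exclude it.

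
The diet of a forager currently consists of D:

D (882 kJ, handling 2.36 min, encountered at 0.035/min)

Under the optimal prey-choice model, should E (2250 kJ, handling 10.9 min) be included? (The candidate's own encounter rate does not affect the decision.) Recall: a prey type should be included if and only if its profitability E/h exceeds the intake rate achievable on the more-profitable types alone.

Intake rate on the current diet: R = (0.035×882) / (1 + 0.035×2.36) = 30.87/1.083 = 28.51 kJ/min.
Profitability of E: 2250/10.9 = 206.4 kJ/min.
206.4 > 28.51, so adding E raises the average — include it.

Yes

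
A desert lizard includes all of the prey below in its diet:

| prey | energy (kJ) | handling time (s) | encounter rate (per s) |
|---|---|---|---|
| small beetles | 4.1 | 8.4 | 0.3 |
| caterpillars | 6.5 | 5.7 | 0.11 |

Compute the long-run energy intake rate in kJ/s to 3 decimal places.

R = (0.3×4.1 + 0.11×6.5) / (1 + 0.3×8.4 + 0.11×5.7) = 1.945/4.147 = 0.469 kJ/s.

0.469 kJ/s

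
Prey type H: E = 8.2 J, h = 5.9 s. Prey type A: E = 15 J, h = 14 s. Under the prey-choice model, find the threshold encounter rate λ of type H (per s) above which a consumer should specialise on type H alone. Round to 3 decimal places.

At the threshold, the rate on type H alone equals the profitability of type A: λ·8.2/(1 + λ·5.9) = 15/14 = 1.071.
Rearranging, λ(8.2 − 1.071×5.9) = 1.071, so λ = 1.071/1.879 = 0.5703 per s.

0.570 per s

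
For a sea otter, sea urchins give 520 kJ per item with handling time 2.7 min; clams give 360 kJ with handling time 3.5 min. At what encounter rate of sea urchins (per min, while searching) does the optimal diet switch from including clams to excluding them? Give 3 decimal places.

0.425 per min

The zero-one rule: include clams iff E₂/h₂ > λE₁/(1+λh₁). Equality gives the switch point.
λE₁h₂ = E₂ + λE₂h₁ ⇒ λ = E₂/(E₁h₂ − E₂h₁) = 360/(1820 − 972) = 0.4245 per min.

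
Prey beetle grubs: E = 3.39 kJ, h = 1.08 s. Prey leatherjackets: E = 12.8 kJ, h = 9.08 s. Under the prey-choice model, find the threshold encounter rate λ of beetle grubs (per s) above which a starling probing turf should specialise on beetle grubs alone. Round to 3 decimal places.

The zero-one rule: include leatherjackets iff E₂/h₂ > λE₁/(1+λh₁). Equality gives the switch point.
λE₁h₂ = E₂ + λE₂h₁ ⇒ λ = E₂/(E₁h₂ − E₂h₁) = 12.8/(30.78 − 13.82) = 0.7548 per s.

0.755 per s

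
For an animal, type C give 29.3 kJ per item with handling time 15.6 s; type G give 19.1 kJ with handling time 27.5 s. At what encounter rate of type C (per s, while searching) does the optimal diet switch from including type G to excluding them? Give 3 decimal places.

0.038 per s

Drop type G once their profitability E₂/h₂ falls below the rate achievable on type C alone: E₂/h₂ = λE₁/(1 + λh₁).
Solve for λ: λE₁h₂ = E₂(1 + λh₁) → λ(E₁h₂ − E₂h₁) = E₂ → λ = E₂/(E₁h₂ − E₂h₁).
λ = 19.1/(29.3×27.5 − 19.1×15.6) = 19.1/507.8 = 0.03761 per s.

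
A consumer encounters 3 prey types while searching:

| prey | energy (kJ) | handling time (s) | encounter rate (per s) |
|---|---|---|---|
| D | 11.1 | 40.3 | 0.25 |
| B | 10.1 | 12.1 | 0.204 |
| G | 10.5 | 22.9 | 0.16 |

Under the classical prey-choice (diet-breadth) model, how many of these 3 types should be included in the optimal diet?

1

Rank by E/h (kJ/s): B 0.835, G 0.459, D 0.275. Include each in turn until the next type's E/h falls below the running intake rate.
Rate on top 1: 0.594. G: 0.459 < 0.594 → exclude; stop.
Optimal diet: B — 1 of 3 types.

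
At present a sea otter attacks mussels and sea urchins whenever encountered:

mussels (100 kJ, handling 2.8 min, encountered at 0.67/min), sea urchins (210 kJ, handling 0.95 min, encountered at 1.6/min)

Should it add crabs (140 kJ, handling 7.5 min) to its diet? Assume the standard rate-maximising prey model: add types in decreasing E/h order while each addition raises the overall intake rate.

Current rate: (0.67×100 + 1.6×210)/(1 + 0.67×2.8 + 1.6×0.95) = 91.67 kJ/min.
crabs: E/h = 140/7.5 = 18.67 kJ/min.
Since 18.67 < R, time spent handling crabs is better spent searching.

No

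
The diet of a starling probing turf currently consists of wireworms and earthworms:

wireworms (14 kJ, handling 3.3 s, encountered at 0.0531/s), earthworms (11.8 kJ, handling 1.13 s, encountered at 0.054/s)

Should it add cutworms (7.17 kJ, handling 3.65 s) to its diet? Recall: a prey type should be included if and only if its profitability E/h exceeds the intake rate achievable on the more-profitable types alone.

On wireworms and earthworms alone, R = ΣλE/(1+Σλh) = 1.381/1.236 = 1.117 kJ/s.
Profitability of cutworms: 7.17/3.65 = 1.964 kJ/s.
Since 1.964 > R, including cutworms increases the long-run rate.

Yes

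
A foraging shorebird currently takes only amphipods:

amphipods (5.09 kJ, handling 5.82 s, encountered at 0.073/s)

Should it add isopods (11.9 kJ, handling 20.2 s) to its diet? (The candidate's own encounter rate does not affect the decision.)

Yes

Current rate: (0.073×5.09)/(1 + 0.073×5.82) = 0.2608 kJ/s.
isopods: E/h = 11.9/20.2 = 0.5891 kJ/s.
0.5891 > 0.2608, so adding isopods raises the average — include it.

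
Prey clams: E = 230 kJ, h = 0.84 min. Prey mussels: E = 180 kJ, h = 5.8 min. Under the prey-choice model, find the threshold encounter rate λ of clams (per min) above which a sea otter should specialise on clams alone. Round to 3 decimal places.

0.152 per min

Drop mussels once their profitability E₂/h₂ falls below the rate achievable on clams alone: E₂/h₂ = λE₁/(1 + λh₁).
Solve for λ: λE₁h₂ = E₂(1 + λh₁) → λ(E₁h₂ − E₂h₁) = E₂ → λ = E₂/(E₁h₂ − E₂h₁).
λ = 180/(230×5.8 − 180×0.84) = 180/1183 = 0.1522 per min.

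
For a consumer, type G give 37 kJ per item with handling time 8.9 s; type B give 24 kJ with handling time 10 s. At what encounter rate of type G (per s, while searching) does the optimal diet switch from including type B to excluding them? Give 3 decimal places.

At the threshold, the rate on type G alone equals the profitability of type B: λ·37/(1 + λ·8.9) = 24/10 = 2.4.
Rearranging, λ(37 − 2.4×8.9) = 2.4, so λ = 2.4/15.64 = 0.1535 per s.

0.153 per s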